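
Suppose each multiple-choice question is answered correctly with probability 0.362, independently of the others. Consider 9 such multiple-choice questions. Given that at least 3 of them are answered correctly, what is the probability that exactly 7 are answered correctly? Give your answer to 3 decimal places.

X ~ Binomial(9, 0.362). Want P(X=7 | X≥3) = P(X=7) / P(X≥3).
P(X=7) = C(9,7)·0.362^7·0.638^2 = 0.01194
P(X≥3) = 1 − 0.01751 − 0.08944 − 0.20299 = 0.69006
Ratio = 0.01194 / 0.69006 = 0.01730

0.017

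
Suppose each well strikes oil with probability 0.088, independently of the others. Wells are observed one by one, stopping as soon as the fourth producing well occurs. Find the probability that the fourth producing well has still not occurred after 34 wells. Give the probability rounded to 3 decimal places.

Needing more than 34 wells ⇔ fewer than 4 successes in the first 34. With X ~ Binomial(34, 0.088), P(Y > 34) = P(X ≤ 3).
  k=0: C(34,0)·0.088^0·0.912^34 = 0.04363
  k=1: C(34,1)·0.088^1·0.912^33 = 0.14315
  k=2: C(34,2)·0.088^2·0.912^32 = 0.22791
  k=3: C(34,3)·0.088^3·0.912^31 = 0.23457
P(X ≤ 3) = 0.64927

0.649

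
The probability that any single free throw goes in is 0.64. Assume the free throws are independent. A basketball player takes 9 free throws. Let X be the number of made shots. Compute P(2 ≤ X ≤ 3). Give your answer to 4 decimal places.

X ~ Binomial(9, 0.64); P(2 ≤ X ≤ 3) = Σ C(9,k) p^k (1−p)^(9−k) over k:
  k=2: C(9,2)·0.64^2·0.36^7 = 0.011555
  k=3: C(9,3)·0.64^3·0.36^6 = 0.047933
Total = 0.059488

0.0595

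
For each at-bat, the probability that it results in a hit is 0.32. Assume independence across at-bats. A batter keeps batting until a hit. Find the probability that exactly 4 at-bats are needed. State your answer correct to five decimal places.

0.10062

Geometric (trials to first success), p = 0.32.
P(Y = 4) = (1−p)^3 · p = 0.31443 · 0.32 = 0.1006182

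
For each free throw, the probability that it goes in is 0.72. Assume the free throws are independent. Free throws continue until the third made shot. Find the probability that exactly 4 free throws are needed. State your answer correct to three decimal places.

0.314

Y = trial on which the third success occurs; negative binomial, r=3, p=0.72.
P(Y=4) = C(3,2) · p^3 · (1−p)^1
= 3 · 0.37325 · 0.28 = 0.31353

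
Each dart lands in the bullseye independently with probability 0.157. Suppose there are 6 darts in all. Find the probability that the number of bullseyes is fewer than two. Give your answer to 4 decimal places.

0.7599

X ~ Binomial(6, 0.157); P(X ≤ 1) = Σ C(6,k) p^k (1−p)^(6−k) over k:
  k=0: C(6,0)·0.157^0·0.843^6 = 0.358893
  k=1: C(6,1)·0.157^1·0.843^5 = 0.401041
Total = 0.759934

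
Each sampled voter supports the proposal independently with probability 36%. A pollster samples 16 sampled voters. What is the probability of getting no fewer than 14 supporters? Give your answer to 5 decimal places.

X ~ Binomial(16, 0.36); P(X ≥ 14) = Σ C(16,k) p^k (1−p)^(16−k) over k:
  k=14: C(16,14)·0.36^14·0.64^2 = 0.0000302
  k=15: C(16,15)·0.36^15·0.64^1 = 0.0000023
  k=16: C(16,16)·0.36^16·0.64^0 = 0.0000001
Total = 0.0000325

0.00003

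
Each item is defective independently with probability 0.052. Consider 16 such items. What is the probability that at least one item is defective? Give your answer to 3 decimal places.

P(at least one) = 1 − P(none) = 1 − (1 − 0.052)^16
= 1 − 0.42553 = 0.57447

0.574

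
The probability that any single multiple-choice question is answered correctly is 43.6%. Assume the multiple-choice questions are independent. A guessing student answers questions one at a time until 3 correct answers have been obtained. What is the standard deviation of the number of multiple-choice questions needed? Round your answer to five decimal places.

Y = total multiple-choice questions until the third success; negative binomial with r=3, p=0.436.
SD(Y) = √[r(1−p)/p²] = √(8.9007659) = 2.9834151

2.98342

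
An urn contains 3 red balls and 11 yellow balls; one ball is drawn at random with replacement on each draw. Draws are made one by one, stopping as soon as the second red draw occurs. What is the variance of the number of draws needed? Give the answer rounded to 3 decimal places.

Y = total draws until the second success; negative binomial with r=2, p=0.214286.
Var(Y) = r(1−p)/p² = 2·0.785714 / 0.214286² = 34.22222

34.222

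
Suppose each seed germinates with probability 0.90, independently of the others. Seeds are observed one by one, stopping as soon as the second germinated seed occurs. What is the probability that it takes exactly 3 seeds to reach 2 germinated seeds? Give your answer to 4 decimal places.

0.1620

Y = trial on which the second success occurs; negative binomial, r=2, p=0.90.
P(Y=3) = C(2,1) · p^2 · (1−p)^1
= 2 · 0.81 · 0.1 = 0.162000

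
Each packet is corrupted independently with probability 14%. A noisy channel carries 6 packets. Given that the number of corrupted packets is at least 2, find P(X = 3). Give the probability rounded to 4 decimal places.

X ~ Binomial(6, 0.14). Want P(X=3 | X≥2) = P(X=3) / P(X≥2).
P(X=3) = C(6,3)·0.14^3·0.86^3 = 0.034907
P(X≥2) = 1 − 0.404567 − 0.395159 = 0.200274
Ratio = 0.034907 / 0.200274 = 0.174295

0.1743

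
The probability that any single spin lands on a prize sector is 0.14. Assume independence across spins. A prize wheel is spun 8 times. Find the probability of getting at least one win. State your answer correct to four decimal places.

P(at least one) = 1 − P(none) = 1 − (1 − 0.14)^8
= 1 − 0.299218 = 0.700782

0.7008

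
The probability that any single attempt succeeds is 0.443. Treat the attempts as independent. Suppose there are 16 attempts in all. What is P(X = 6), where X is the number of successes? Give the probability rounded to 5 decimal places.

0.17398

X ~ Binomial(n=16, p=0.443).
P(X=6) = C(16,6) · p^6 · (1−p)^10
= 8008 · 0.0075583 · 0.0028744 = 0.1739796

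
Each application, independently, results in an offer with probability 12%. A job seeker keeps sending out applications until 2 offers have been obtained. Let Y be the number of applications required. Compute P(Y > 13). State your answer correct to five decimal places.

0.52624

Needing more than 13 applications ⇔ fewer than 2 successes in the first 13. With X ~ Binomial(13, 0.12), P(Y > 13) = P(X ≤ 1).
  k=0: C(13,0)·0.12^0·0.88^13 = 0.1897906
  k=1: C(13,1)·0.12^1·0.88^12 = 0.3364470
P(X ≤ 1) = 0.5262376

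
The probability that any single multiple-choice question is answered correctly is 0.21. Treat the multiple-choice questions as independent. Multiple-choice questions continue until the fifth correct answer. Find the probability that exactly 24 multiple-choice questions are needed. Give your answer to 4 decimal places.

0.0410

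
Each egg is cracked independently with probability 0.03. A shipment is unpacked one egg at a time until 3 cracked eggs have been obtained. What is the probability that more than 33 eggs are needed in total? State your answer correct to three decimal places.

0.924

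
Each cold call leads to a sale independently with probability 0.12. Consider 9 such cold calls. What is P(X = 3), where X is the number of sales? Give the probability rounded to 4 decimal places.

X ~ Binomial(n=9, p=0.12).
P(X=3) = C(9,3) · p^3 · (1−p)^6
= 84 · 0.001728 · 0.4644 = 0.067409

0.0674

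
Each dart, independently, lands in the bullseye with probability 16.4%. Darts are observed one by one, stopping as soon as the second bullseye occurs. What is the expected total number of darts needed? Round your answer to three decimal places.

12.195

Y = total darts until the second success; negative binomial with r=2, p=0.164.
E[Y] = r / p = 2 / 0.164 = 12.19512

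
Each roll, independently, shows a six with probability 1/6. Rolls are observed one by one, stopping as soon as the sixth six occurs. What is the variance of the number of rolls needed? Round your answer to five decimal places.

180.00000

Y = total rolls until the sixth success; negative binomial with r=6, p=0.166667.
Var(Y) = r(1−p)/p² = 6·0.833333 / 0.166667² = 180.0000000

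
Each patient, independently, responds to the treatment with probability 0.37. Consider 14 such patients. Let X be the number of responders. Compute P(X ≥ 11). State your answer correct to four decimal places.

0.0019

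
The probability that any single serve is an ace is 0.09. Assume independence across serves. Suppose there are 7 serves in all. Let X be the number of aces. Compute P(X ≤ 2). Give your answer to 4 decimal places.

X ~ Binomial(7, 0.09); P(X ≤ 2) = Σ C(7,k) p^k (1−p)^(7−k) over k:
  k=0: C(7,0)·0.09^0·0.91^7 = 0.516761
  k=1: C(7,1)·0.09^1·0.91^6 = 0.357758
  k=2: C(7,2)·0.09^2·0.91^5 = 0.106148
Total = 0.980667

0.9807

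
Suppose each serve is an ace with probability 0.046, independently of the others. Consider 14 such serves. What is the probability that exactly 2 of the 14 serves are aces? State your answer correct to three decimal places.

X ~ Binomial(n=14, p=0.046).
P(X=2) = C(14,2) · p^2 · (1−p)^12
= 91 · 0.002116 · 0.5683 = 0.10943

0.109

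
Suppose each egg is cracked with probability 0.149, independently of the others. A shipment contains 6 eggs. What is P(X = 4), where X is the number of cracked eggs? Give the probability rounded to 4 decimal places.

X ~ Binomial(n=6, p=0.149).
P(X=4) = C(6,4) · p^4 · (1−p)^2
= 15 · 0.00049288 · 0.7242 = 0.005354

0.0054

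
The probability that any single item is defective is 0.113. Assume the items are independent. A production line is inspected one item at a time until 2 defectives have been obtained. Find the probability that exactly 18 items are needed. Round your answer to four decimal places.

0.0319

Y = trial on which the second success occurs; negative binomial, r=2, p=0.113.
P(Y=18) = C(17,1) · p^2 · (1−p)^16
= 17 · 0.012769 · 0.14682 = 0.031870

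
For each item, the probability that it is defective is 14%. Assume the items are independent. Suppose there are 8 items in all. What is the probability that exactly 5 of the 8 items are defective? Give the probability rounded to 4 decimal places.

0.0019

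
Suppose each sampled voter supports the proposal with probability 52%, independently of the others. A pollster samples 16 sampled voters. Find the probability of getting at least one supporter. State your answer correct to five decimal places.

0.99999

P(at least one) = 1 − P(none) = 1 − (1 − 0.52)^16
= 1 − 0.0000079 = 0.9999921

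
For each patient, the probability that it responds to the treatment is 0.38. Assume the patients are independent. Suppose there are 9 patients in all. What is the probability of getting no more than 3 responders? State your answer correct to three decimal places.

0.533

X ~ Binomial(9, 0.38); P(X ≤ 3) = Σ C(9,k) p^k (1−p)^(9−k) over k:
  k=0: C(9,0)·0.38^0·0.62^9 = 0.01354
  k=1: C(9,1)·0.38^1·0.62^8 = 0.07467
  k=2: C(9,2)·0.38^2·0.62^7 = 0.18307
  k=3: C(9,3)·0.38^3·0.62^6 = 0.26181
Total = 0.53308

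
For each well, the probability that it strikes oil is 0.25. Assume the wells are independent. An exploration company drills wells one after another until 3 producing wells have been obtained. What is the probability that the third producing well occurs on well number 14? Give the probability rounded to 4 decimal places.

Y = trial on which the third success occurs; negative binomial, r=3, p=0.25.
P(Y=14) = C(13,2) · p^3 · (1−p)^11
= 78 · 0.015625 · 0.042235 = 0.051474

0.0515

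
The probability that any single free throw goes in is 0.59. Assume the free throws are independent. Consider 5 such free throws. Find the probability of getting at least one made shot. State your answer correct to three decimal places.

P(at least one) = 1 − P(none) = 1 − (1 − 0.59)^5
= 1 − 0.01159 = 0.98841

0.988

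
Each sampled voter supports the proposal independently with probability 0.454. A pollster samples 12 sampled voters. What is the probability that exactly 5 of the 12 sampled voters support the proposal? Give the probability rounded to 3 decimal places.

0.221

X ~ Binomial(n=12, p=0.454).
P(X=5) = C(12,5) · p^5 · (1−p)^7
= 792 · 0.019288 · 0.014466 = 0.22098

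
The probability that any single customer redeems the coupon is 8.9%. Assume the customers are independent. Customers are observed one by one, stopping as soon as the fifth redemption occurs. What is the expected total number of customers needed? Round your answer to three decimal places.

Y = total customers until the fifth success; negative binomial with r=5, p=0.089.
E[Y] = r / p = 5 / 0.089 = 56.17978

56.180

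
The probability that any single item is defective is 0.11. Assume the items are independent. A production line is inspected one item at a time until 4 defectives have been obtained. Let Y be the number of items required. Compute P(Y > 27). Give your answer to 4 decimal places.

0.6546

Needing more than 27 items ⇔ fewer than 4 successes in the first 27. With X ~ Binomial(27, 0.11), P(Y > 27) = P(X ≤ 3).
  k=0: C(27,0)·0.11^0·0.89^27 = 0.043006
  k=1: C(27,1)·0.11^1·0.89^26 = 0.143515
  k=2: C(27,2)·0.11^2·0.89^25 = 0.230591
  k=3: C(27,3)·0.11^3·0.89^24 = 0.237500
P(X ≤ 3) = 0.654612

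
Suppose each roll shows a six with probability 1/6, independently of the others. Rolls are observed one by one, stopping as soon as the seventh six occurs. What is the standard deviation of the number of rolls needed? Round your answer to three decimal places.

Y = total rolls until the seventh success; negative binomial with r=7, p=0.166667.
SD(Y) = √[r(1−p)/p²] = √(210.00000) = 14.49138

14.491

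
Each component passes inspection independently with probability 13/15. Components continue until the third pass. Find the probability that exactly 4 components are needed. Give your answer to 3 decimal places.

Y = trial on which the third success occurs; negative binomial, r=3, p=0.866667.
P(Y=4) = C(3,2) · p^3 · (1−p)^1
= 3 · 0.65096 · 0.13333 = 0.26039

0.260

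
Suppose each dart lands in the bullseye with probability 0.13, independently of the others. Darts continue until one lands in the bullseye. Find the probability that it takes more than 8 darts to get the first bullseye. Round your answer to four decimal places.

0.3282

Y = number of darts to the first success; geometric, p = 0.13.
P(Y > 8) = P(first 8 all fail) = (1−p)^8 = 0.328212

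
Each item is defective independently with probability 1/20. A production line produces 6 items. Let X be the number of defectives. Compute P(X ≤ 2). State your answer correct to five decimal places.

X ~ Binomial(6, 0.05); P(X ≤ 2) = Σ C(6,k) p^k (1−p)^(6−k) over k:
  k=0: C(6,0)·0.05^0·0.95^6 = 0.7350919
  k=1: C(6,1)·0.05^1·0.95^5 = 0.2321343
  k=2: C(6,2)·0.05^2·0.95^4 = 0.0305440
Total = 0.9977702

0.99777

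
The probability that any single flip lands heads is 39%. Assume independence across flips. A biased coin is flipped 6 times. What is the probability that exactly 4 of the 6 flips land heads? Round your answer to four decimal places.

0.1291

X ~ Binomial(n=6, p=0.39).
P(X=4) = C(6,4) · p^4 · (1−p)^2
= 15 · 0.023134 · 0.3721 = 0.129125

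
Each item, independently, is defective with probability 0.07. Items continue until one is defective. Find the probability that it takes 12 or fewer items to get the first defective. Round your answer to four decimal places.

0.5814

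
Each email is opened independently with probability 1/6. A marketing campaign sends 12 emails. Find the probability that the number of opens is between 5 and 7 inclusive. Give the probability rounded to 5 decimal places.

0.03619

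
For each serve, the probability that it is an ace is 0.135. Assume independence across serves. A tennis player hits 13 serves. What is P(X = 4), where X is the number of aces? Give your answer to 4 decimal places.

0.0644

X ~ Binomial(n=13, p=0.135).
P(X=4) = C(13,4) · p^4 · (1−p)^9
= 715 · 0.00033215 · 0.27111 = 0.064385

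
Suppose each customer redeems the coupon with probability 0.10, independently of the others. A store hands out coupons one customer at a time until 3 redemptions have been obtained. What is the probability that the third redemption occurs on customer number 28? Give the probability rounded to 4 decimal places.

Y = trial on which the third success occurs; negative binomial, r=3, p=0.10.
P(Y=28) = C(27,2) · p^3 · (1−p)^25
= 351 · 0.001 · 0.07179 = 0.025198

0.0252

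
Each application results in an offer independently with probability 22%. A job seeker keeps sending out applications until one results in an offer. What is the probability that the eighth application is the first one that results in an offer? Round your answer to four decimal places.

0.0386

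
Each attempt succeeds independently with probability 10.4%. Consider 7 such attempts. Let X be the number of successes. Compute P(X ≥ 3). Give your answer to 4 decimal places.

0.0285

X ~ Binomial(7, 0.104); P(X ≥ 3) = Σ C(7,k) p^k (1−p)^(7−k) over k:
  k=3: C(7,3)·0.104^3·0.896^4 = 0.025375
  k=4: C(7,4)·0.104^4·0.896^3 = 0.002945
  k=5: C(7,5)·0.104^5·0.896^2 = 0.000205
  k=6: C(7,6)·0.104^6·0.896^1 = 0.000008
  k=7: C(7,7)·0.104^7·0.896^0 = 0.000000
Total = 0.028533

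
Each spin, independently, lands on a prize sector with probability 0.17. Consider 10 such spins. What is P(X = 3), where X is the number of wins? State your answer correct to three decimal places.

0.160

X ~ Binomial(n=10, p=0.17).
P(X=3) = C(10,3) · p^3 · (1−p)^7
= 120 · 0.004913 · 0.27136 = 0.15998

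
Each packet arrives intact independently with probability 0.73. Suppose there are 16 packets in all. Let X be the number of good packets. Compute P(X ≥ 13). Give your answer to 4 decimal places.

0.3360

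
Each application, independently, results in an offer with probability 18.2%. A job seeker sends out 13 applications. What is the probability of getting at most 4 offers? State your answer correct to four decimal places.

0.9292

X ~ Binomial(13, 0.182); P(X ≤ 4) = Σ C(13,k) p^k (1−p)^(13−k) over k:
  k=0: C(13,0)·0.182^0·0.818^13 = 0.073416
  k=1: C(13,1)·0.182^1·0.818^12 = 0.212351
  k=2: C(13,2)·0.182^2·0.818^11 = 0.283481
  k=3: C(13,3)·0.182^3·0.818^10 = 0.231267
  k=4: C(13,4)·0.182^4·0.818^9 = 0.128639
Total = 0.929154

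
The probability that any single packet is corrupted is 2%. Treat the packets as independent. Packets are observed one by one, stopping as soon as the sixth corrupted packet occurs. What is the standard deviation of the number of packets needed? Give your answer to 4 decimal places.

121.2436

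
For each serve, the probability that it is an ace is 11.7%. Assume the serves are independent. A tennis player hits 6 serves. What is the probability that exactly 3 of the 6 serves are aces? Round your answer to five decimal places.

0.02205

X ~ Binomial(n=6, p=0.117).
P(X=3) = C(6,3) · p^3 · (1−p)^3
= 20 · 0.0016016 · 0.68847 = 0.0220531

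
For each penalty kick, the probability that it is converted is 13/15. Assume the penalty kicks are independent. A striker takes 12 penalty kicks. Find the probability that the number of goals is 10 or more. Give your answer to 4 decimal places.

X ~ Binomial(12, 0.866667); P(X ≥ 10) = Σ C(12,k) p^k (1−p)^(12−k) over k:
  k=10: C(12,10)·0.866667^10·0.133333^2 = 0.280506
  k=11: C(12,11)·0.866667^11·0.133333^1 = 0.331507
  k=12: C(12,12)·0.866667^12·0.133333^0 = 0.179566
Total = 0.791580

0.7916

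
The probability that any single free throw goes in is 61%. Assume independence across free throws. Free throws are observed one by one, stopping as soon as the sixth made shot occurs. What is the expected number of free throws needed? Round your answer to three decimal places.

Y = total free throws until the sixth success; negative binomial with r=6, p=0.61.
E[Y] = r / p = 6 / 0.61 = 9.83607

9.836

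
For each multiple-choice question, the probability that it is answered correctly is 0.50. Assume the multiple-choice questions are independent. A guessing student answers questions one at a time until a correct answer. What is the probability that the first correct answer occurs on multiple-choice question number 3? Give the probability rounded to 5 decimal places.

Geometric (trials to first success), p = 0.50.
P(Y = 3) = (1−p)^2 · p = 0.25 · 0.50 = 0.1250000

0.12500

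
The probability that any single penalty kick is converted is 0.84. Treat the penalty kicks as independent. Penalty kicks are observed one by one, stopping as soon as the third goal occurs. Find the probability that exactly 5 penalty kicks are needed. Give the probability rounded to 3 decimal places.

0.091

Y = trial on which the third success occurs; negative binomial, r=3, p=0.84.
P(Y=5) = C(4,2) · p^3 · (1−p)^2
= 6 · 0.5927 · 0.0256 = 0.09104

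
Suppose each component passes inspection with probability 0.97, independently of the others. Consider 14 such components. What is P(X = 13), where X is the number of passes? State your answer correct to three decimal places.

X ~ Binomial(n=14, p=0.97).
P(X=13) = C(14,13) · p^13 · (1−p)^1
= 14 · 0.67303 · 0.03 = 0.28267

0.283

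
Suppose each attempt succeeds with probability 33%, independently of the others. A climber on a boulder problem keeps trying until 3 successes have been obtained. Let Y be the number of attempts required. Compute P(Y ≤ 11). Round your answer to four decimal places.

Finishing within 11 attempts ⇔ at least 3 successes in the first 11. With X ~ Binomial(11, 0.33), P(Y ≤ 11) = 1 − P(X ≤ 2).
  k=0: C(11,0)·0.33^0·0.67^11 = 0.012213
  k=1: C(11,1)·0.33^1·0.67^10 = 0.066169
  k=2: C(11,2)·0.33^2·0.67^9 = 0.162954
1 − 0.241336 = 0.758664

0.7587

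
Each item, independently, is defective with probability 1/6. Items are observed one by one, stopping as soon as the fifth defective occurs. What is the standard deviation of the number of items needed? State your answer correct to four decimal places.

12.2474

Y = total items until the fifth success; negative binomial with r=5, p=0.166667.
SD(Y) = √[r(1−p)/p²] = √(150.000000) = 12.247449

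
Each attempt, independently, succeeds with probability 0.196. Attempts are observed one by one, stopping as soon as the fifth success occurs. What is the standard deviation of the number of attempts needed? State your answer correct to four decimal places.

10.2296

Y = total attempts until the fifth success; negative binomial with r=5, p=0.196.
SD(Y) = √[r(1−p)/p²] = √(104.643898) = 10.229560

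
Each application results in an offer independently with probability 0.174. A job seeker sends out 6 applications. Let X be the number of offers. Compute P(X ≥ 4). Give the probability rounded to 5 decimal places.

X ~ Binomial(6, 0.174); P(X ≥ 4) = Σ C(6,k) p^k (1−p)^(6−k) over k:
  k=4: C(6,4)·0.174^4·0.826^2 = 0.0093810
  k=5: C(6,5)·0.174^5·0.826^1 = 0.0007905
  k=6: C(6,6)·0.174^6·0.826^0 = 0.0000278
Total = 0.0101992

0.01020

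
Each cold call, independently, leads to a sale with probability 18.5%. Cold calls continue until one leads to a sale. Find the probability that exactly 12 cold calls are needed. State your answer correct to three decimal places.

0.019

Geometric (trials to first success), p = 0.185.
P(Y = 12) = (1−p)^11 · p = 0.10537 · 0.185 = 0.01949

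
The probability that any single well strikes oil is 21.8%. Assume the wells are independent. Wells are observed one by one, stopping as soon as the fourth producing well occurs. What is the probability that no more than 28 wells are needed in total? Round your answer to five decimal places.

0.88836

Finishing within 28 wells ⇔ at least 4 successes in the first 28. With X ~ Binomial(28, 0.218), P(Y ≤ 28) = 1 − P(X ≤ 3).
  k=0: C(28,0)·0.218^0·0.782^28 = 0.0010228
  k=1: C(28,1)·0.218^1·0.782^27 = 0.0079836
  k=2: C(28,2)·0.218^2·0.782^26 = 0.0300456
  k=3: C(28,3)·0.218^3·0.782^25 = 0.0725909
1 − 0.1116428 = 0.8883572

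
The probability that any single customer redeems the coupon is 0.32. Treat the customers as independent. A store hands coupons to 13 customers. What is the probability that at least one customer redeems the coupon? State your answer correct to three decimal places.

P(at least one) = 1 − P(none) = 1 − (1 − 0.32)^13
= 1 − 0.00665 = 0.99335

0.993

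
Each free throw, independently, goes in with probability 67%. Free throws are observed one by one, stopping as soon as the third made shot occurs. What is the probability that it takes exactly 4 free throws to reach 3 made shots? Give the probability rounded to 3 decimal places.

Y = trial on which the third success occurs; negative binomial, r=3, p=0.67.
P(Y=4) = C(3,2) · p^3 · (1−p)^1
= 3 · 0.30076 · 0.33 = 0.29776

0.298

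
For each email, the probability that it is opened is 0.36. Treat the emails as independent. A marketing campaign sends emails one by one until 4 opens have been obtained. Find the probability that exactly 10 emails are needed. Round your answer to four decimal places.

0.0970

Y = trial on which the fourth success occurs; negative binomial, r=4, p=0.36.
P(Y=10) = C(9,3) · p^4 · (1−p)^6
= 84 · 0.016796 · 0.068719 = 0.096955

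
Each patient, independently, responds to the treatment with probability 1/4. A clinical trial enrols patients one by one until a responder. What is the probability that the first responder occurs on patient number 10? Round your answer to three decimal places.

0.019

Geometric (trials to first success), p = 0.25.
P(Y = 10) = (1−p)^9 · p = 0.075085 · 0.25 = 0.01877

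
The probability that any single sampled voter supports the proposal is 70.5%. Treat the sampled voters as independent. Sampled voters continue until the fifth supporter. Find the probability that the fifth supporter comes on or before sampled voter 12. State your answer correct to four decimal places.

0.9915

Finishing within 12 sampled voters ⇔ at least 5 successes in the first 12. With X ~ Binomial(12, 0.705), P(Y ≤ 12) = 1 − P(X ≤ 4).
  k=0: C(12,0)·0.705^0·0.295^12 = 0.000000
  k=1: C(12,1)·0.705^1·0.295^11 = 0.000012
  k=2: C(12,2)·0.705^2·0.295^10 = 0.000164
  k=3: C(12,3)·0.705^3·0.295^9 = 0.001304
  k=4: C(12,4)·0.705^4·0.295^8 = 0.007014
1 − 0.008495 = 0.991505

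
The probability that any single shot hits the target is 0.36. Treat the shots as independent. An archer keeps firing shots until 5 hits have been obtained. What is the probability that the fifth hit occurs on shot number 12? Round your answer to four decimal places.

0.0878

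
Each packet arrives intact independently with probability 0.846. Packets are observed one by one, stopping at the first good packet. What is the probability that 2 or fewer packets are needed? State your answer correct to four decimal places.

0.9763

Y = number of packets to the first success; geometric, p = 0.846.
P(Y ≤ 2) = 1 − (1−p)^2 = 1 − 0.023716 = 0.976284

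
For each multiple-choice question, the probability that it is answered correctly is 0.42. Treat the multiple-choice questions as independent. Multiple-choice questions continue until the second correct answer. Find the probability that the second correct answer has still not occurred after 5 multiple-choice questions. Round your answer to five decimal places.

0.30328

Needing more than 5 multiple-choice questions ⇔ fewer than 2 successes in the first 5. With X ~ Binomial(5, 0.42), P(Y > 5) = P(X ≤ 1).
  k=0: C(5,0)·0.42^0·0.58^5 = 0.0656357
  k=1: C(5,1)·0.42^1·0.58^4 = 0.2376464
P(X ≤ 1) = 0.3032821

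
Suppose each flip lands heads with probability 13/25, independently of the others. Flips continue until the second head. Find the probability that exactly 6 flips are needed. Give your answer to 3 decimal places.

0.072

Y = trial on which the second success occurs; negative binomial, r=2, p=0.52.
P(Y=6) = C(5,1) · p^2 · (1−p)^4
= 5 · 0.2704 · 0.053084 = 0.07177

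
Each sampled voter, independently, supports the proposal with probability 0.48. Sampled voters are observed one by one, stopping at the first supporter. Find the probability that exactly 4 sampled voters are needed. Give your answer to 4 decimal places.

Geometric (trials to first success), p = 0.48.
P(Y = 4) = (1−p)^3 · p = 0.14061 · 0.48 = 0.067492

0.0675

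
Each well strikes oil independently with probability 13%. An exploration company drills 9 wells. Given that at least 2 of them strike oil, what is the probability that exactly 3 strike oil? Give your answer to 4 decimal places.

X ~ Binomial(9, 0.13). Want P(X=3 | X≥2) = P(X=3) / P(X≥2).
P(X=3) = C(9,3)·0.13^3·0.87^6 = 0.080025
P(X≥2) = 1 − 0.285544 − 0.384008 = 0.330448
Ratio = 0.080025 / 0.330448 = 0.242171

0.2422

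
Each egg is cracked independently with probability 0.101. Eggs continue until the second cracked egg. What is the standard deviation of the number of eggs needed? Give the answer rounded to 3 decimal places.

13.276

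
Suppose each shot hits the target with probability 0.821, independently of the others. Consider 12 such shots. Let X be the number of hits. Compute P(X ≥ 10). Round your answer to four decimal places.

0.6334

X ~ Binomial(12, 0.821); P(X ≥ 10) = Σ C(12,k) p^k (1−p)^(12−k) over k:
  k=10: C(12,10)·0.821^10·0.179^2 = 0.294226
  k=11: C(12,11)·0.821^11·0.179^1 = 0.245363
  k=12: C(12,12)·0.821^12·0.179^0 = 0.093782
Total = 0.633371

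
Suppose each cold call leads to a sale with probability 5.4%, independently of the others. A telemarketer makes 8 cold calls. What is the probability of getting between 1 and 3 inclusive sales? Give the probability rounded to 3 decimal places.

X ~ Binomial(8, 0.054); P(1 ≤ X ≤ 3) = Σ C(8,k) p^k (1−p)^(8−k) over k:
  k=1: C(8,1)·0.054^1·0.946^7 = 0.29290
  k=2: C(8,2)·0.054^2·0.946^6 = 0.05852
  k=3: C(8,3)·0.054^3·0.946^5 = 0.00668
Total = 0.35810

0.358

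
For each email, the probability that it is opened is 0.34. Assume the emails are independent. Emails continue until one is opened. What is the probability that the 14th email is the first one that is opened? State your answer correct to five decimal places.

Geometric (trials to first success), p = 0.34.
P(Y = 14) = (1−p)^13 · p = 0.0045089 · 0.34 = 0.0015330

0.00153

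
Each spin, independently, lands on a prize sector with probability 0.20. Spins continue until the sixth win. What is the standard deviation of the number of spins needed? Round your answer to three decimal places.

Y = total spins until the sixth success; negative binomial with r=6, p=0.20.
SD(Y) = √[r(1−p)/p²] = √(120.00000) = 10.95445

10.954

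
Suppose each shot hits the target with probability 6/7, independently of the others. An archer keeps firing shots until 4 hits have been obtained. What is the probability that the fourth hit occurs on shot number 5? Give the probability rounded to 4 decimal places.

0.3084

Y = trial on which the fourth success occurs; negative binomial, r=4, p=0.857143.
P(Y=5) = C(4,3) · p^4 · (1−p)^1
= 4 · 0.53978 · 0.14286 = 0.308443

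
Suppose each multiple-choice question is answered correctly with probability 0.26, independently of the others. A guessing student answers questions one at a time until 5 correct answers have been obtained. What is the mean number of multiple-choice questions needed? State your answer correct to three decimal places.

19.231

Y = total multiple-choice questions until the fifth success; negative binomial with r=5, p=0.26.
E[Y] = r / p = 5 / 0.26 = 19.23077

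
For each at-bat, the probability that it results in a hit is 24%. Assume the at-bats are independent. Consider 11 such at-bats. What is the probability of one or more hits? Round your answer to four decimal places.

P(at least one) = 1 − P(none) = 1 − (1 − 0.24)^11
= 1 − 0.048860 = 0.951140

0.9511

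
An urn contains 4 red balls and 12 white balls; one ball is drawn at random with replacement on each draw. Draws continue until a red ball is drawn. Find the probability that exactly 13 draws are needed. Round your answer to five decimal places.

0.00792

Geometric (trials to first success), p = 0.25.
P(Y = 13) = (1−p)^12 · p = 0.031676 · 0.25 = 0.0079191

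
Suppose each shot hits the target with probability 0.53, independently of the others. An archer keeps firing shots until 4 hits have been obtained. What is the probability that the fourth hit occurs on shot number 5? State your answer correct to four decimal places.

Y = trial on which the fourth success occurs; negative binomial, r=4, p=0.53.
P(Y=5) = C(4,3) · p^4 · (1−p)^1
= 4 · 0.078905 · 0.47 = 0.148341

0.1483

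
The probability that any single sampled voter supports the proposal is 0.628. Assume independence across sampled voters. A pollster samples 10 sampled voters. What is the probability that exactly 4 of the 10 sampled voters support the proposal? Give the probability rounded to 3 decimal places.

X ~ Binomial(n=10, p=0.628).
P(X=4) = C(10,4) · p^4 · (1−p)^6
= 210 · 0.15554 · 0.0026501 = 0.08656

0.087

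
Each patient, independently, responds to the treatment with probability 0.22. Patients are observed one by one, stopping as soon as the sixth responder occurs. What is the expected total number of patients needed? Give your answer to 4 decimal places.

27.2727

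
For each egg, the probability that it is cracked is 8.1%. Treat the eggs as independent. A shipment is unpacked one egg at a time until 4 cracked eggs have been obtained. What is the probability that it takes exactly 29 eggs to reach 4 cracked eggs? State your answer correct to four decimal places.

0.0171

Y = trial on which the fourth success occurs; negative binomial, r=4, p=0.081.
P(Y=29) = C(28,3) · p^4 · (1−p)^25
= 3276 · 4.3047e-05 · 0.12103 = 0.017068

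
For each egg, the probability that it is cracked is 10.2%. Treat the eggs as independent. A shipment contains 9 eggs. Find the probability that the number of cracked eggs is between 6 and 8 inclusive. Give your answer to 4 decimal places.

X ~ Binomial(9, 0.102); P(6 ≤ X ≤ 8) = Σ C(9,k) p^k (1−p)^(9−k) over k:
  k=6: C(9,6)·0.102^6·0.898^3 = 0.000069
  k=7: C(9,7)·0.102^7·0.898^2 = 0.000003
  k=8: C(9,8)·0.102^8·0.898^1 = 0.000000
Total = 0.000072

0.0001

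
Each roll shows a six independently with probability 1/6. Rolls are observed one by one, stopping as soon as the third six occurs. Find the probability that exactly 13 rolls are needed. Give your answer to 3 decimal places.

Y = trial on which the third success occurs; negative binomial, r=3, p=0.166667.
P(Y=13) = C(12,2) · p^3 · (1−p)^10
= 66 · 0.0046296 · 0.16151 = 0.04935

0.049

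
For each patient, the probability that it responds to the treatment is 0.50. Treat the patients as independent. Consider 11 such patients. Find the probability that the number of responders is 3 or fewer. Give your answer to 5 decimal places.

0.11328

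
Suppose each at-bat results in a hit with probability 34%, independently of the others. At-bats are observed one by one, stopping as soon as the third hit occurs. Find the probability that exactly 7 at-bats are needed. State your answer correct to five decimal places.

0.11187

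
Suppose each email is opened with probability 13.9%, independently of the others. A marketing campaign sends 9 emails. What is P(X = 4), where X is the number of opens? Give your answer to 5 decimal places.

0.02226

X ~ Binomial(n=9, p=0.139).
P(X=4) = C(9,4) · p^4 · (1−p)^5
= 126 · 0.0003733 · 0.47317 = 0.0222559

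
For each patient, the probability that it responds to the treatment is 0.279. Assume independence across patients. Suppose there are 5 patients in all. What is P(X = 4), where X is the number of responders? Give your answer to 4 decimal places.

0.0218

X ~ Binomial(n=5, p=0.279).
P(X=4) = C(5,4) · p^4 · (1−p)^1
= 5 · 0.0060592 · 0.721 = 0.021843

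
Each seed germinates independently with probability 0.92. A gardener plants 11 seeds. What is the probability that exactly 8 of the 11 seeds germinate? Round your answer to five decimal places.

X ~ Binomial(n=11, p=0.92).
P(X=8) = C(11,8) · p^8 · (1−p)^3
= 165 · 0.51322 · 0.000512 = 0.0433567

0.04336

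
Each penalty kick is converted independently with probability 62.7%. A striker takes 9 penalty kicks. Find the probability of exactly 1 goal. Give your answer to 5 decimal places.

X ~ Binomial(n=9, p=0.627).
P(X=1) = C(9,1) · p^1 · (1−p)^8
= 9 · 0.627 · 0.00037469 = 0.0021144

0.00211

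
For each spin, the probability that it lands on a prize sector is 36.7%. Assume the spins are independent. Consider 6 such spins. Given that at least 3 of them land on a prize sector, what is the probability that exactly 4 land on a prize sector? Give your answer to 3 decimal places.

X ~ Binomial(6, 0.367). Want P(X=4 | X≥3) = P(X=4) / P(X≥3).
P(X=4) = C(6,4)·0.367^4·0.633^2 = 0.10903
P(X≥3) = 1 − 0.06433 − 0.22379 − 0.32437 = 0.38751
Ratio = 0.10903 / 0.38751 = 0.28137

0.281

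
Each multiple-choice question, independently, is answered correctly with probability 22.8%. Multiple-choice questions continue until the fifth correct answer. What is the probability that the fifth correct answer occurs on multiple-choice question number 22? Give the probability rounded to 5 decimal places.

Y = trial on which the fifth success occurs; negative binomial, r=5, p=0.228.
P(Y=22) = C(21,4) · p^5 · (1−p)^17
= 5985 · 0.00061613 · 0.012288 = 0.0453140

0.04531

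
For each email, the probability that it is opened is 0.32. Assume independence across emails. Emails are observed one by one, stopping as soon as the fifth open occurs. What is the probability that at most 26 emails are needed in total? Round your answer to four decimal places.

Finishing within 26 emails ⇔ at least 5 successes in the first 26. With X ~ Binomial(26, 0.32), P(Y ≤ 26) = 1 − P(X ≤ 4).
  k=0: C(26,0)·0.32^0·0.68^26 = 0.000044
  k=1: C(26,1)·0.32^1·0.68^25 = 0.000541
  k=2: C(26,2)·0.32^2·0.68^24 = 0.003180
  k=3: C(26,3)·0.32^3·0.68^23 = 0.011971
  k=4: C(26,4)·0.32^4·0.68^22 = 0.032392
1 − 0.048127 = 0.951873

0.9519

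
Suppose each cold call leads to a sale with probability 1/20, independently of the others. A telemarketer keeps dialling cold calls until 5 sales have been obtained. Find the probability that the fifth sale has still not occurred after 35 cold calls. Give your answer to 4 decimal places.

Needing more than 35 cold calls ⇔ fewer than 5 successes in the first 35. With X ~ Binomial(35, 0.05), P(Y > 35) = P(X ≤ 4).
  k=0: C(35,0)·0.05^0·0.95^35 = 0.166083
  k=1: C(35,1)·0.05^1·0.95^34 = 0.305943
  k=2: C(35,2)·0.05^2·0.95^33 = 0.273739
  k=3: C(35,3)·0.05^3·0.95^32 = 0.158480
  k=4: C(35,4)·0.05^4·0.95^31 = 0.066729
P(X ≤ 4) = 0.970974

0.9710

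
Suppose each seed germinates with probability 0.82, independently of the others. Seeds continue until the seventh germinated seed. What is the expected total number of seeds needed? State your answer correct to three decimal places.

Y = total seeds until the seventh success; negative binomial with r=7, p=0.82.
E[Y] = r / p = 7 / 0.82 = 8.53659

8.537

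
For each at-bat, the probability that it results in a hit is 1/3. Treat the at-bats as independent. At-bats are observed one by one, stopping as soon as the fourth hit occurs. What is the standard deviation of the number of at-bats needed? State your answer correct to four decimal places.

4.8990

Y = total at-bats until the fourth success; negative binomial with r=4, p=0.333333.
SD(Y) = √[r(1−p)/p²] = √(24.000000) = 4.898979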